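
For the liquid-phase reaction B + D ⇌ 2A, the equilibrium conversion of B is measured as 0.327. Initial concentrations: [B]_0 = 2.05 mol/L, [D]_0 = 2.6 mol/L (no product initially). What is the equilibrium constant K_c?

K_c = 0.675

Let X = conversion of B.
Concentrations: [B] = 2.05 − 2.05X; [D] = 2.6 − 2.05X; [A] = 4.1X.
At X = 0.327: [B] = 1.38, [D] = 1.93, [A] = 1.34.
K_c = [A]^2 / ([B] [D]) = 0.675.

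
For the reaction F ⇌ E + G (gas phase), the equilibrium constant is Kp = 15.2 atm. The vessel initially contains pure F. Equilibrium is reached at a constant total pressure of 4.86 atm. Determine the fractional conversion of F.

Take 1 mol F as basis and let X be its fractional conversion, so ξ = X.
Mole table: n_F = 1 − X; n_E = X; n_G = X.
n_T = Σnᵢ = 1 + X.
y_i = n_i/n_T, p_i = y_i·P. Kp = p_E p_G / (p_F).
Substituting and setting equal to 15.2 atm gives a polynomial in X; the root in (0,1) is X = 0.870.

X = 0.870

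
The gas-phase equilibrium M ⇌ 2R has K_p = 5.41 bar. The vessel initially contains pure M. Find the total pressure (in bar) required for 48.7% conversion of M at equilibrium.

Basis: 1 mol M initially; let X = conversion of M. Extent ξ = X.
Moles: n_M = 1 − X; n_R = 2X.
Total moles n_T = 1 + X.
K_p = p_R^2 / (p_M) with p_i = (n_i/n_T)·P.
At X = 0.487: the mole-fraction product g(X) = Π y_i^ν_i = 1.244. Since K_p = g(X)·P^{1}, P = (K_p/g)^(1/1) = (5.41/1.244)^(1/1) = 4.35 bar.

P = 4.35 bar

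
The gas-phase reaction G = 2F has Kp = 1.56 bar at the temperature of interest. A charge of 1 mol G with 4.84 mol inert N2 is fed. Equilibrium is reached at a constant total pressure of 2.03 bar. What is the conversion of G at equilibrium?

X = 0.656

Let X = conversion of G (basis 1 mol G); extent of reaction ξ = X.
Mole table: n_G = 1 − X; n_F = 2X; n_I = 4.84 (inert).
Summing: n_T = 5.84 + X.
Mole fractions y_i = n_i/n_T; Kp = p_F^2 / (p_G) with p_i = y_i·P.
This yields a degree-2 equation in X; solving on (0,1), X = 0.656.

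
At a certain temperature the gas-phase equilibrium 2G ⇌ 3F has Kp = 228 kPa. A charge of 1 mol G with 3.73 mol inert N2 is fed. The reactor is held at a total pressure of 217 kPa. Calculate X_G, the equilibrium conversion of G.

Let X = conversion of G (basis 1 mol G); extent of reaction ξ = 0.5X.
Moles: n_G = 1 − X; n_F = 1.5X; n_I = 3.73 (inert).
Summing: n_T = 4.73 + 0.5X.
With p_i = (n_i/n_T)P, Kp = p_F^3 / (p_G^2).
Equating to 228 kPa and solving on 0 < X < 1: X = 0.615.

X = 0.615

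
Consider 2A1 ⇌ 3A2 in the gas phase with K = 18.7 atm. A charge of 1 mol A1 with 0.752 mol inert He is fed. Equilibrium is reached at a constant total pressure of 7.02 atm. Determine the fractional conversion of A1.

X = 0.619

Basis: 1 mol A1 initially; let X = conversion of A1. Extent ξ = 0.5X.
Mole table: n_A1 = 1 − X; n_A2 = 1.5X; n_I = 0.752 (inert).
n_T = Σnᵢ = 1.75 + 0.5X.
y_i = n_i/n_T, p_i = y_i·P. K = p_A2^3 / (p_A1^2).
Equating to 18.7 atm and solving on 0 < X < 1: X = 0.619.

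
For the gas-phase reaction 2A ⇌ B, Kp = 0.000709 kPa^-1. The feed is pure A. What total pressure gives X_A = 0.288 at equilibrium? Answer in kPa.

P = 343 kPa

Take 1 mol A as basis and let X be its fractional conversion, so ξ = 0.5X.
Mole table: n_A = 1 − X; n_B = 0.5X.
Total moles n_T = 1 − 0.5X.
Kp = p_B / (p_A^2) with p_i = (n_i/n_T)·P.
At X = 0.288: the mole-fraction product g(X) = Π y_i^ν_i = 0.2432. Since Kp = g(X)·P^{-1}, P = (g/Kp)^(1/1) = (0.2432/0.000709)^(1/1) = 343 kPa.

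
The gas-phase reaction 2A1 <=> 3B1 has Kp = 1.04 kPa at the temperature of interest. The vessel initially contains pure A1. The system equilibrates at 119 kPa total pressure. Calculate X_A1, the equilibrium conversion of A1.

X = 0.128

Basis: 1 mol A1 initially; let X = conversion of A1. Extent ξ = 0.5X.
Species balance: n_A1 = 1 − X; n_B1 = 1.5X.
n_T = Σnᵢ = 1 + 0.5X.
Mole fractions y_i = n_i/n_T; Kp = p_B1^3 / (p_A1^2) with p_i = y_i·P.
Setting this equal to 1.04 kPa and taking the physical root (0 < X < 1) gives X = 0.128.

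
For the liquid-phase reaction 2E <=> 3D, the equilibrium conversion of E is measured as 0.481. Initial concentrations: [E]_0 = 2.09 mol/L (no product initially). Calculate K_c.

K_c = 2.91 mol/L

Let X = conversion of E.
Concentrations: [E] = 2.09 − 2.09X; [D] = 3.13X.
At X = 0.481: [E] = 1.08, [D] = 1.51.
K_c = [D]^3 / ([E]^2) = 2.91 mol/L.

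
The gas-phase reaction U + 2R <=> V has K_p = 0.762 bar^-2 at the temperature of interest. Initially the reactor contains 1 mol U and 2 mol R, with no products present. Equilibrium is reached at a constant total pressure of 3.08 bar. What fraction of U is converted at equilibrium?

X = 0.593

Let X = conversion of U (basis 1 mol U); extent of reaction ξ = X.
Species balance: n_U = 1 − X; n_R = 2 − 2X; n_V = X.
Total moles n_T = 3 − 2X.
With p_i = (n_i/n_T)P, K_p = p_V / (p_U p_R^2).
This yields a degree-3 equation in X; solving on (0,1), X = 0.593.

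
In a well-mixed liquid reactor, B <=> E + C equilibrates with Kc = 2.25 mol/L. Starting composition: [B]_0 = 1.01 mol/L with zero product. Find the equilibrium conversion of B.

Let X = conversion of B; extent ξ = 1.01·X mol/L.
Concentrations: [B] = 1.01 − 1.01X; [E] = 1.01X; [C] = 1.01X.
Kc = [E] [C] / ([B]).
Solving Kc = 2.25 for X ∈ (0,1): X = 0.749.

X = 0.749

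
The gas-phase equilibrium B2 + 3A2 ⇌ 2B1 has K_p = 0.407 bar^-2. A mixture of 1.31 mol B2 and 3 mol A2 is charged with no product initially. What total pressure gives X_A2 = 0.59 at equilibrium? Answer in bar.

Let X = conversion of A2 (basis 3 mol A2); extent of reaction ξ = X.
At extent ξ: n_B2 = 1.31 − X; n_A2 = 3 − 3X; n_B1 = 2X.
Summing: n_T = 4.31 − 2X.
K_p = p_B1^2 / (p_B2 p_A2^3) with p_i = (n_i/n_T)·P.
At X = 0.59: the mole-fraction product g(X) = Π y_i^ν_i = 10.18. Since K_p = g(X)·P^{-2}, P = (g/K_p)^(1/2) = (10.18/0.407)^(1/2) = 5 bar.

P = 5 bar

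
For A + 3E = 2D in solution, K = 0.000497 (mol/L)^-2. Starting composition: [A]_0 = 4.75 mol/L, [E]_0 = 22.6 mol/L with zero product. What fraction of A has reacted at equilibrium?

Let X = conversion of A; extent ξ = 4.75·X mol/L.
Concentrations: [A] = 4.75 − 4.75X; [E] = 22.6 − 14.2X; [D] = 9.5X.
K = [D]^2 / ([A] [E]^3).
Equating to 0.000497 (mol/L)^-2: the physical root is X = 0.322.

X = 0.322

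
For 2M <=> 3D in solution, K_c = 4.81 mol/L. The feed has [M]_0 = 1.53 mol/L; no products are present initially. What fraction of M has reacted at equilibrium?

Let X = conversion of M; extent ξ = 1.53X/2 mol/L.
Concentrations: [M] = 1.53 − 1.53X; [D] = 2.29X.
K_c = [D]^3 / ([M]^2).
Equating to 4.81 mol/L: the physical root is X = 0.563.

X = 0.563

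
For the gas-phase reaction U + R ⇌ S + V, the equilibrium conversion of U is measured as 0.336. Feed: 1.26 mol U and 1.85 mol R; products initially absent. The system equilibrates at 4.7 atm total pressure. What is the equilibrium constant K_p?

Take 1.26 mol U as basis and let X be its fractional conversion, so ξ = 1.26X.
Species balance: n_U = 1.26 − 1.26X; n_R = 1.85 − 1.26X; n_S = 1.26X; n_V = 1.26X.
Total moles n_T = 3.11 (Δν = 0, constant).
At X = 0.336: n_U = 0.837, n_R = 1.43, n_S = 0.423, n_V = 0.423, n_T = 3.11.
p_i = (n_i/n_T)·P. K_p = p_S p_V / (p_U p_R) = 0.15.

K_p = 0.15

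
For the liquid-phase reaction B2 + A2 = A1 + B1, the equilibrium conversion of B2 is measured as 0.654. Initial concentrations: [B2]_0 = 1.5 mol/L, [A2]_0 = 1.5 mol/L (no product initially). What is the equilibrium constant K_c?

Let X = conversion of B2.
Concentrations: [B2] = 1.5 − 1.5X; [A2] = 1.5 − 1.5X; [A1] = 1.5X; [B1] = 1.5X.
At X = 0.654: [B2] = 0.519, [A2] = 0.519, [A1] = 0.981, [B1] = 0.981.
K_c = [A1] [B1] / ([B2] [A2]) = 3.57.

K_c = 3.57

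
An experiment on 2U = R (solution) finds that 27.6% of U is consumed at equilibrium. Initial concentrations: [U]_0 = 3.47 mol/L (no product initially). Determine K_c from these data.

K_c = 0.0759 L/mol

Let X = conversion of U.
Concentrations: [U] = 3.47 − 3.47X; [R] = 1.74X.
At X = 0.276: [U] = 2.51, [R] = 0.479.
K_c = [R] / ([U]^2) = 0.0759 L/mol.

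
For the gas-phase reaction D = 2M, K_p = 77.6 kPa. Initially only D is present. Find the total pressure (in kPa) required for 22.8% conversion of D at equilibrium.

Take 1 mol D as basis and let X be its fractional conversion, so ξ = X.
At extent ξ: n_D = 1 − X; n_M = 2X.
Total moles n_T = 1 + X.
K_p = p_M^2 / (p_D) with p_i = (n_i/n_T)·P.
At X = 0.228: the mole-fraction product g(X) = Π y_i^ν_i = 0.2193. Since K_p = g(X)·P^{1}, P = (K_p/g)^(1/1) = (77.6/0.2193)^(1/1) = 354 kPa.

P = 354 kPa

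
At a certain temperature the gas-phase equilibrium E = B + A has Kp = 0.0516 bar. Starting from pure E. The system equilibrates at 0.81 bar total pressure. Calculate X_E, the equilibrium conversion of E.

Let X = conversion of E (basis 1 mol E); extent of reaction ξ = X.
Moles: n_E = 1 − X; n_B = X; n_A = X.
n_T = Σnᵢ = 1 + X.
y_i = n_i/n_T, p_i = y_i·P. Kp = p_B p_A / (p_E).
This yields a degree-2 equation in X; solving on (0,1), X = 0.245.

X = 0.245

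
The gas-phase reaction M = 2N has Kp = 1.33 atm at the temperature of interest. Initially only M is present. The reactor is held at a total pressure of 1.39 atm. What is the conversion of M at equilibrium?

Basis: 1 mol M initially; let X = conversion of M. Extent ξ = X.
Mole table: n_M = 1 − X; n_N = 2X.
Total moles n_T = 1 + X.
Mole fractions y_i = n_i/n_T; Kp = p_N^2 / (p_M) with p_i = y_i·P.
This yields a degree-2 equation in X; solving on (0,1), X = 0.439.

X = 0.439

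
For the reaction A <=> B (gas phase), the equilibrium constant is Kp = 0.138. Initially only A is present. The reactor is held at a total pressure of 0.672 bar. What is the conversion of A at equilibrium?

Basis: 1 mol A initially; let X = conversion of A. Extent ξ = X.
Species balance: n_A = 1 − X; n_B = X.
n_T stays at 1 (no change in mole number).
With p_i = (n_i/n_T)P, Kp = p_B / (p_A).
Setting this equal to 0.138 and taking the physical root (0 < X < 1) gives X = 0.121.

X = 0.121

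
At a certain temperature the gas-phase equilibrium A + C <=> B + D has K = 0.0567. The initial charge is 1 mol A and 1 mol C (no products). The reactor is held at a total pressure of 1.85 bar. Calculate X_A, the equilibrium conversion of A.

Let X = conversion of A (basis 1 mol A); extent of reaction ξ = X.
Species balance: n_A = 1 − X; n_C = 1 − X; n_B = X; n_D = X.
Since Δν = 0, n_T = 2 throughout.
y_i = n_i/n_T, p_i = y_i·P. K = p_B p_D / (p_A p_C).
Equating to 0.0567 and solving on 0 < X < 1: X = 0.192.

X = 0.192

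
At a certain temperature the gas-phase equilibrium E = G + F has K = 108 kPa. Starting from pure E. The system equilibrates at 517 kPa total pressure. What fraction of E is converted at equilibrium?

X = 0.416

Let X = conversion of E (basis 1 mol E); extent of reaction ξ = X.
Mole table: n_E = 1 − X; n_G = X; n_F = X.
Total moles n_T = 1 + X.
With p_i = (n_i/n_T)P, K = p_G p_F / (p_E).
Equating to 108 kPa and solving on 0 < X < 1: X = 0.416.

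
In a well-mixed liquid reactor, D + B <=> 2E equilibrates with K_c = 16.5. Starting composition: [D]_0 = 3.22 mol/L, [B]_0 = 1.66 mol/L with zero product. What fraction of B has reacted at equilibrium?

Let X = conversion of B; extent ξ = 1.66·X mol/L.
Concentrations: [D] = 3.22 − 1.66X; [B] = 1.66 − 1.66X; [E] = 3.32X.
K_c = [E]^2 / ([D] [B]).
Setting equal to 16.5 and solving for X on (0,1) gives X = 0.843.

X = 0.843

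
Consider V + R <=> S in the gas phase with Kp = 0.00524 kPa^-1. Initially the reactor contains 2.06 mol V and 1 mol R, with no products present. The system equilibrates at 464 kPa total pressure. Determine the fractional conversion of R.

X = 0.591

Let X = conversion of R (basis 1 mol R); extent of reaction ξ = X.
Species balance: n_V = 2.06 − X; n_R = 1 − X; n_S = X.
n_T = Σnᵢ = 3.06 − X.
With p_i = (n_i/n_T)P, Kp = p_S / (p_V p_R).
Equating to 0.00524 kPa^-1 and solving on 0 < X < 1: X = 0.591.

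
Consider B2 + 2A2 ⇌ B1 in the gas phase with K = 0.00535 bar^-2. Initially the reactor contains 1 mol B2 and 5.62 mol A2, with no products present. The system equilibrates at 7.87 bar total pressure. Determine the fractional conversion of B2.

X = 0.189

Take 1 mol B2 as basis and let X be its fractional conversion, so ξ = X.
Moles: n_B2 = 1 − X; n_A2 = 5.62 − 2X; n_B1 = X.
Summing: n_T = 6.62 − 2X.
With p_i = (n_i/n_T)P, K = p_B1 / (p_B2 p_A2^2).
Substituting and setting equal to 0.00535 bar^-2 gives a polynomial in X; the root in (0,1) is X = 0.189.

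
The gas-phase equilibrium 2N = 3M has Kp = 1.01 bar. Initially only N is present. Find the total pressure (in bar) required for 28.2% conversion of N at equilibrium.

P = 7.85 bar

Basis: 1 mol N initially; let X = conversion of N. Extent ξ = 0.5X.
At extent ξ: n_N = 1 − X; n_M = 1.5X.
Summing: n_T = 1 + 0.5X.
Kp = p_M^3 / (p_N^2) with p_i = (n_i/n_T)·P.
At X = 0.282: the mole-fraction product g(X) = Π y_i^ν_i = 0.1287. Since Kp = g(X)·P^{1}, P = (Kp/g)^(1/1) = (1.01/0.1287)^(1/1) = 7.85 bar.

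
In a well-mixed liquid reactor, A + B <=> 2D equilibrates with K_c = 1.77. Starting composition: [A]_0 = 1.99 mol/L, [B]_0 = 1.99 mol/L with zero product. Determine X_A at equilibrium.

X = 0.399

Let X = conversion of A; extent ξ = 1.99·X mol/L.
Concentrations: [A] = 1.99 − 1.99X; [B] = 1.99 − 1.99X; [D] = 3.98X.
K_c = [D]^2 / ([A] [B]).
This equals 1.77 at X = 0.399 (the root in 0 < X < 1).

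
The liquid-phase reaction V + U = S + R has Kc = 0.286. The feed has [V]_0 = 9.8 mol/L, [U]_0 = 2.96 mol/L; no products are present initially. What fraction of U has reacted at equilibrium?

Let X = conversion of U; extent ξ = 2.96·X mol/L.
Concentrations: [V] = 9.8 − 2.96X; [U] = 2.96 − 2.96X; [S] = 2.96X; [R] = 2.96X.
Kc = [S] [R] / ([V] [U]).
Solving Kc = 0.286 for X ∈ (0,1): X = 0.576.

X = 0.576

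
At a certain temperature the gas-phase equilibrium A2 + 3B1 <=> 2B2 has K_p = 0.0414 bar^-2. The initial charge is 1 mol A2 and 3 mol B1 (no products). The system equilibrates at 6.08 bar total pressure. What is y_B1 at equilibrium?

y_B1 = 0.574

Take 1 mol A2 as basis and let X be its fractional conversion, so ξ = X.
Moles: n_A2 = 1 − X; n_B1 = 3 − 3X; n_B2 = 2X.
Total moles n_T = 4 − 2X.
With p_i = (n_i/n_T)P, K_p = p_B2^2 / (p_A2 p_B1^3).
Equating to 0.0414 bar^-2 and solving on 0 < X < 1: X = 0.381.
Then n_B1 = 1.86, n_T = 3.24, so y_B1 = 0.574.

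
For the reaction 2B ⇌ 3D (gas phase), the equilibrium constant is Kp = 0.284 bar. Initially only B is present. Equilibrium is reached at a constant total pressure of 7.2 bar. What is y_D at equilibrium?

y_D = 0.275

Take 1 mol B as basis and let X be its fractional conversion, so ξ = 0.5X.
Species balance: n_B = 1 − X; n_D = 1.5X.
n_T = Σnᵢ = 1 + 0.5X.
With p_i = (n_i/n_T)P, Kp = p_D^3 / (p_B^2).
Equating to 0.284 bar and solving on 0 < X < 1: X = 0.202.
Then n_D = 0.302, n_T = 1.1, so y_D = 0.275.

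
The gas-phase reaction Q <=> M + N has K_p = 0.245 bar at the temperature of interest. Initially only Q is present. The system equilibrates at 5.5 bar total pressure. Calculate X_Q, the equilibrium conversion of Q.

X = 0.207

Let X = conversion of Q (basis 1 mol Q); extent of reaction ξ = X.
Species balance: n_Q = 1 − X; n_M = X; n_N = X.
Total moles n_T = 1 + X.
Mole fractions y_i = n_i/n_T; K_p = p_M p_N / (p_Q) with p_i = y_i·P.
Substituting and setting equal to 0.245 bar gives a polynomial in X; the root in (0,1) is X = 0.207.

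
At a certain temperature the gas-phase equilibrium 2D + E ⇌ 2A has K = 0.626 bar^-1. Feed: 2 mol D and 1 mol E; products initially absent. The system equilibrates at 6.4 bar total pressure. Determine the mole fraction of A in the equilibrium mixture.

y_A = 0.378

Basis: 2 mol D initially; let X = conversion of D. Extent ξ = X.
At extent ξ: n_D = 2 − 2X; n_E = 1 − X; n_A = 2X.
n_T = Σnᵢ = 3 − X.
Mole fractions y_i = n_i/n_T; K = p_A^2 / (p_D^2 p_E) with p_i = y_i·P.
Setting this equal to 0.626 bar^-1 and taking the physical root (0 < X < 1) gives X = 0.477.
Then n_A = 0.954, n_T = 2.52, so y_A = 0.378.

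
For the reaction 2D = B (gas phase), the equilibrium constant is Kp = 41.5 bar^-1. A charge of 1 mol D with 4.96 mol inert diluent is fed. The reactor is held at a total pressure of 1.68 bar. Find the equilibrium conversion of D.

Take 1 mol D as basis and let X be its fractional conversion, so ξ = 0.5X.
Moles: n_D = 1 − X; n_B = 0.5X; n_I = 4.96 (inert).
n_T = Σnᵢ = 5.96 − 0.5X.
Mole fractions y_i = n_i/n_T; Kp = p_B / (p_D^2) with p_i = y_i·P.
Substituting and setting equal to 41.5 bar^-1 gives a polynomial in X; the root in (0,1) is X = 0.819.

X = 0.819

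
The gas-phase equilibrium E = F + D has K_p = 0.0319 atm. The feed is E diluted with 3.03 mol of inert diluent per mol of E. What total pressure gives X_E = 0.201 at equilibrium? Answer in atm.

Let X = conversion of E (basis 1 mol E); extent of reaction ξ = X.
At extent ξ: n_E = 1 − X; n_F = X; n_D = X; n_I = 3.03 (inert).
Total moles n_T = 4.03 + X.
K_p = p_F p_D / (p_E) with p_i = (n_i/n_T)·P.
At X = 0.201: the mole-fraction product g(X) = Π y_i^ν_i = 0.01195. Since K_p = g(X)·P^{1}, P = (K_p/g)^(1/1) = (0.0319/0.01195)^(1/1) = 2.67 atm.

P = 2.67 atm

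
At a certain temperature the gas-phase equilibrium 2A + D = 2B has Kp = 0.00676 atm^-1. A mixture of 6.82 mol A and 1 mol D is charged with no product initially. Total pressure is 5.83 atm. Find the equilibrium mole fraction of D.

y_D = 0.104

Let X = conversion of D (basis 1 mol D); extent of reaction ξ = X.
Species balance: n_A = 6.82 − 2X; n_D = 1 − X; n_B = 2X.
Summing: n_T = 7.82 − X.
Mole fractions y_i = n_i/n_T; Kp = p_B^2 / (p_A^2 p_D) with p_i = y_i·P.
Substituting and setting equal to 0.00676 atm^-1 gives a polynomial in X; the root in (0,1) is X = 0.205.
Then n_D = 0.795, n_T = 7.61, so y_D = 0.104.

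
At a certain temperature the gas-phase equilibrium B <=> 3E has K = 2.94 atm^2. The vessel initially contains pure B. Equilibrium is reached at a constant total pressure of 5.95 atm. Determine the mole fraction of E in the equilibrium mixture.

Let X = conversion of B (basis 1 mol B); extent of reaction ξ = X.
Moles: n_B = 1 − X; n_E = 3X.
n_T = Σnᵢ = 1 + 2X.
With p_i = (n_i/n_T)P, K = p_E^3 / (p_B).
Setting this equal to 2.94 atm^2 and taking the physical root (0 < X < 1) gives X = 0.166.
Then n_E = 0.497, n_T = 1.33, so y_E = 0.373.

y_E = 0.373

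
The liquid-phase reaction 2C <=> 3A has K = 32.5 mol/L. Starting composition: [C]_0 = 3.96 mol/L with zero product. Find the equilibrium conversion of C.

Let X = conversion of C; extent ξ = 3.96X/2 mol/L.
Concentrations: [C] = 3.96 − 3.96X; [A] = 5.94X.
K = [A]^3 / ([C]^2).
Setting equal to 32.5 and solving for X on (0,1) gives X = 0.658.

X = 0.658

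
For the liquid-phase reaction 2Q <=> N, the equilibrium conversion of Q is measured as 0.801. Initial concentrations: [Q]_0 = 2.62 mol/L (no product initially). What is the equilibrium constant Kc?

Kc = 3.86 L/mol

Let X = conversion of Q.
Concentrations: [Q] = 2.62 − 2.62X; [N] = 1.31X.
At X = 0.801: [Q] = 0.521, [N] = 1.05.
Kc = [N] / ([Q]^2) = 3.86 L/mol.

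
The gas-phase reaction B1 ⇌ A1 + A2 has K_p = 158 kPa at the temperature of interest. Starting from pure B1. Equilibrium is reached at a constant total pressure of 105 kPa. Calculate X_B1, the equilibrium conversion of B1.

Let X = conversion of B1 (basis 1 mol B1); extent of reaction ξ = X.
At extent ξ: n_B1 = 1 − X; n_A1 = X; n_A2 = X.
Total moles n_T = 1 + X.
y_i = n_i/n_T, p_i = y_i·P. K_p = p_A1 p_A2 / (p_B1).
Setting this equal to 158 kPa and taking the physical root (0 < X < 1) gives X = 0.775.

X = 0.775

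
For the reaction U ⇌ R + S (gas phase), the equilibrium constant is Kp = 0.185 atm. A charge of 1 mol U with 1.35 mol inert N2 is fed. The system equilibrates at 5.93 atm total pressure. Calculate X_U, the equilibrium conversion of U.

X = 0.247

Take 1 mol U as basis and let X be its fractional conversion, so ξ = X.
Moles: n_U = 1 − X; n_R = X; n_S = X; n_I = 1.35 (inert).
Total moles n_T = 2.35 + X.
Mole fractions y_i = n_i/n_T; Kp = p_R p_S / (p_U) with p_i = y_i·P.
Substituting and setting equal to 0.185 atm gives a polynomial in X; the root in (0,1) is X = 0.247.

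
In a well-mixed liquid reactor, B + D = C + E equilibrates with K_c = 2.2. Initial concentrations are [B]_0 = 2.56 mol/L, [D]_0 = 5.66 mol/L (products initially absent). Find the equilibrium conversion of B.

X = 0.796

Let X = conversion of B; extent ξ = 2.56·X mol/L.
Concentrations: [B] = 2.56 − 2.56X; [D] = 5.66 − 2.56X; [C] = 2.56X; [E] = 2.56X.
K_c = [C] [E] / ([B] [D]).
Solving K_c = 2.2 for X ∈ (0,1): X = 0.796.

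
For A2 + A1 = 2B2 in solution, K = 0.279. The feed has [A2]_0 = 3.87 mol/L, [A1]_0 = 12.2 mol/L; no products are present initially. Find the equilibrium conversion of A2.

Let X = conversion of A2; extent ξ = 3.87·X mol/L.
Concentrations: [A2] = 3.87 − 3.87X; [A1] = 12.2 − 3.87X; [B2] = 7.74X.
K = [B2]^2 / ([A2] [A1]).
Solving K = 0.279 for X ∈ (0,1): X = 0.355.

X = 0.355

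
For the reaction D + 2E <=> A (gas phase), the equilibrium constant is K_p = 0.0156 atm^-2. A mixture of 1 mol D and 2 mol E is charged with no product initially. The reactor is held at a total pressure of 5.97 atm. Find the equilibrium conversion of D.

Let X = conversion of D (basis 1 mol D); extent of reaction ξ = X.
Mole table: n_D = 1 − X; n_E = 2 − 2X; n_A = X.
Total moles n_T = 3 − 2X.
With p_i = (n_i/n_T)P, K_p = p_A / (p_D p_E^2).
This yields a degree-3 equation in X; solving on (0,1), X = 0.177.

X = 0.177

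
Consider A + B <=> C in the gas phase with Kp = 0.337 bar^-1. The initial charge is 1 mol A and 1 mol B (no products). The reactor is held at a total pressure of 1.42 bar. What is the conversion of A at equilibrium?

Basis: 1 mol A initially; let X = conversion of A. Extent ξ = X.
Species balance: n_A = 1 − X; n_B = 1 − X; n_C = X.
Summing: n_T = 2 − X.
Mole fractions y_i = n_i/n_T; Kp = p_C / (p_A p_B) with p_i = y_i·P.
This yields a degree-2 equation in X; solving on (0,1), X = 0.178.

X = 0.178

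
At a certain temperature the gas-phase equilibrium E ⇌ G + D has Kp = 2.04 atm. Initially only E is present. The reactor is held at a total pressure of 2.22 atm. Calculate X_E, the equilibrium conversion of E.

Basis: 1 mol E initially; let X = conversion of E. Extent ξ = X.
At extent ξ: n_E = 1 − X; n_G = X; n_D = X.
Total moles n_T = 1 + X.
y_i = n_i/n_T, p_i = y_i·P. Kp = p_G p_D / (p_E).
Setting this equal to 2.04 atm and taking the physical root (0 < X < 1) gives X = 0.692.

X = 0.692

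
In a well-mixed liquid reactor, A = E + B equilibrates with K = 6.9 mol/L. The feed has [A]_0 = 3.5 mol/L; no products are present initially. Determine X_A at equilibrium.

X = 0.730

Let X = conversion of A; extent ξ = 3.5·X mol/L.
Concentrations: [A] = 3.5 − 3.5X; [E] = 3.5X; [B] = 3.5X.
K = [E] [B] / ([A]).
Solving K = 6.9 for X ∈ (0,1): X = 0.730.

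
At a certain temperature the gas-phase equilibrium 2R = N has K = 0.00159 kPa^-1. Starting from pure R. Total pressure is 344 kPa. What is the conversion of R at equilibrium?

X = 0.440

Take 1 mol R as basis and let X be its fractional conversion, so ξ = 0.5X.
At extent ξ: n_R = 1 − X; n_N = 0.5X.
Summing: n_T = 1 − 0.5X.
Mole fractions y_i = n_i/n_T; K = p_N / (p_R^2) with p_i = y_i·P.
This yields a degree-2 equation in X; solving on (0,1), X = 0.440.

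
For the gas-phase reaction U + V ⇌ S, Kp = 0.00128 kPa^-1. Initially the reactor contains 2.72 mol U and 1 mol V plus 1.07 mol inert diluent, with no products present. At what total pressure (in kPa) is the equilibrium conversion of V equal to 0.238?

P = 448 kPa

Let X = conversion of V (basis 1 mol V); extent of reaction ξ = X.
Species balance: n_U = 2.72 − X; n_V = 1 − X; n_S = X; n_I = 1.07 (inert).
Total moles n_T = 4.79 − X.
Kp = p_S / (p_U p_V) with p_i = (n_i/n_T)·P.
At X = 0.238: the mole-fraction product g(X) = Π y_i^ν_i = 0.5728. Since Kp = g(X)·P^{-1}, P = (g/Kp)^(1/1) = (0.5728/0.00128)^(1/1) = 448 kPa.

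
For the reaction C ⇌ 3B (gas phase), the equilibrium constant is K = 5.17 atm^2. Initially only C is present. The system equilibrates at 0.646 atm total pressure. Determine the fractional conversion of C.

X = 0.826

Let X = conversion of C (basis 1 mol C); extent of reaction ξ = X.
Moles: n_C = 1 − X; n_B = 3X.
n_T = Σnᵢ = 1 + 2X.
With p_i = (n_i/n_T)P, K = p_B^3 / (p_C).
This yields a degree-3 equation in X; solving on (0,1), X = 0.826.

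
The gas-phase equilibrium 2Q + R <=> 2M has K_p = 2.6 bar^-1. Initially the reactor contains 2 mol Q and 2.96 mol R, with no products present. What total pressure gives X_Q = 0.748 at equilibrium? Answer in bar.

P = 6.45 bar

Basis: 2 mol Q initially; let X = conversion of Q. Extent ξ = X.
Moles: n_Q = 2 − 2X; n_R = 2.96 − X; n_M = 2X.
Summing: n_T = 4.96 − X.
K_p = p_M^2 / (p_Q^2 p_R) with p_i = (n_i/n_T)·P.
At X = 0.748: the mole-fraction product g(X) = Π y_i^ν_i = 16.78. Since K_p = g(X)·P^{-1}, P = (g/K_p)^(1/1) = (16.78/2.6)^(1/1) = 6.45 bar.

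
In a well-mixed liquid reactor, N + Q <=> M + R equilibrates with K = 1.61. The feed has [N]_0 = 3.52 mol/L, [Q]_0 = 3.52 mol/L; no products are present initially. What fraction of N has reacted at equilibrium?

X = 0.559

Let X = conversion of N; extent ξ = 3.52·X mol/L.
Concentrations: [N] = 3.52 − 3.52X; [Q] = 3.52 − 3.52X; [M] = 3.52X; [R] = 3.52X.
K = [M] [R] / ([N] [Q]).
This equals 1.61 at X = 0.559 (the root in 0 < X < 1).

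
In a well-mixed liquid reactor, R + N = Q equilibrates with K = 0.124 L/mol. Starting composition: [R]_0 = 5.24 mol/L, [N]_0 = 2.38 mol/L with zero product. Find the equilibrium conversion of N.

X = 0.353

Let X = conversion of N; extent ξ = 2.38·X mol/L.
Concentrations: [R] = 5.24 − 2.38X; [N] = 2.38 − 2.38X; [Q] = 2.38X.
K = [Q] / ([R] [N]).
This equals 0.124 at X = 0.353 (the root in 0 < X < 1).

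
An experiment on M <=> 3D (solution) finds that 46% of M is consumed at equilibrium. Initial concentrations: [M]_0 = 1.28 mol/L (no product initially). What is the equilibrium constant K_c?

K_c = 7.97 (mol/L)^2

Let X = conversion of M.
Concentrations: [M] = 1.28 − 1.28X; [D] = 3.84X.
At X = 0.46: [M] = 0.691, [D] = 1.77.
K_c = [D]^3 / ([M]) = 7.97 (mol/L)^2.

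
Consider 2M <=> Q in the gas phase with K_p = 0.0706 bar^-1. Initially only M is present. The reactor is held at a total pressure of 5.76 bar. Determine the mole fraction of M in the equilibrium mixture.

Let X = conversion of M (basis 1 mol M); extent of reaction ξ = 0.5X.
At extent ξ: n_M = 1 − X; n_Q = 0.5X.
Summing: n_T = 1 − 0.5X.
y_i = n_i/n_T, p_i = y_i·P. K_p = p_Q / (p_M^2).
Equating to 0.0706 bar^-1 and solving on 0 < X < 1: X = 0.383.
Then n_M = 0.617, n_T = 0.809, so y_M = 0.763.

y_M = 0.763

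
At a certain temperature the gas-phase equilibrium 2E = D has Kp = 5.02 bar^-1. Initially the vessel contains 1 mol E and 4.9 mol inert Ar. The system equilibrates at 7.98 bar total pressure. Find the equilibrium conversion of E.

Basis: 1 mol E initially; let X = conversion of E. Extent ξ = 0.5X.
Moles: n_E = 1 − X; n_D = 0.5X; n_I = 4.9 (inert).
Total moles n_T = 5.9 − 0.5X.
Mole fractions y_i = n_i/n_T; Kp = p_D / (p_E^2) with p_i = y_i·P.
Substituting and setting equal to 5.02 bar^-1 gives a polynomial in X; the root in (0,1) is X = 0.770.

X = 0.770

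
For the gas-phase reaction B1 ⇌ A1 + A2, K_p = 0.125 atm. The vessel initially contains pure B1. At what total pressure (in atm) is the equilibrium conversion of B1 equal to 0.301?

P = 1.25 atm

Take 1 mol B1 as basis and let X be its fractional conversion, so ξ = X.
Species balance: n_B1 = 1 − X; n_A1 = X; n_A2 = X.
n_T = Σnᵢ = 1 + X.
K_p = p_A1 p_A2 / (p_B1) with p_i = (n_i/n_T)·P.
At X = 0.301: the mole-fraction product g(X) = Π y_i^ν_i = 0.09963. Since K_p = g(X)·P^{1}, P = (K_p/g)^(1/1) = (0.125/0.09963)^(1/1) = 1.25 atm.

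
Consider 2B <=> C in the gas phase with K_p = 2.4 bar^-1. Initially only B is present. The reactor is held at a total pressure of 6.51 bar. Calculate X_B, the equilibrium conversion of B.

Let X = conversion of B (basis 1 mol B); extent of reaction ξ = 0.5X.
Mole table: n_B = 1 − X; n_C = 0.5X.
n_T = Σnᵢ = 1 − 0.5X.
Mole fractions y_i = n_i/n_T; K_p = p_C / (p_B^2) with p_i = y_i·P.
Substituting and setting equal to 2.4 bar^-1 gives a polynomial in X; the root in (0,1) is X = 0.875.

X = 0.875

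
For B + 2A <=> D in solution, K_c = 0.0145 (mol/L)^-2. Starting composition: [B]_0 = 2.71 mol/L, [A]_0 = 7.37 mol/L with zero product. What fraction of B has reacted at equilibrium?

Let X = conversion of B; extent ξ = 2.71·X mol/L.
Concentrations: [B] = 2.71 − 2.71X; [A] = 7.37 − 5.42X; [D] = 2.71X.
K_c = [D] / ([B] [A]^2).
This equals 0.0145 at X = 0.317 (the root in 0 < X < 1).

X = 0.317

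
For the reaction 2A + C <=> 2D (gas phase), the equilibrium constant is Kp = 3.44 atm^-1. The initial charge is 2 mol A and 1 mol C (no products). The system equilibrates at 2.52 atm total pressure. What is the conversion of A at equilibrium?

X = 0.556

Basis: 2 mol A initially; let X = conversion of A. Extent ξ = X.
At extent ξ: n_A = 2 − 2X; n_C = 1 − X; n_D = 2X.
Summing: n_T = 3 − X.
y_i = n_i/n_T, p_i = y_i·P. Kp = p_D^2 / (p_A^2 p_C).
Substituting and setting equal to 3.44 atm^-1 gives a polynomial in X; the root in (0,1) is X = 0.556.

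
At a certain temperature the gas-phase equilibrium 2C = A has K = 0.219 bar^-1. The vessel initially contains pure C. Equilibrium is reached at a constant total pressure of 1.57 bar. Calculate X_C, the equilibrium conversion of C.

Take 1 mol C as basis and let X be its fractional conversion, so ξ = 0.5X.
At extent ξ: n_C = 1 − X; n_A = 0.5X.
Summing: n_T = 1 − 0.5X.
Mole fractions y_i = n_i/n_T; K = p_A / (p_C^2) with p_i = y_i·P.
Setting this equal to 0.219 bar^-1 and taking the physical root (0 < X < 1) gives X = 0.351.

X = 0.351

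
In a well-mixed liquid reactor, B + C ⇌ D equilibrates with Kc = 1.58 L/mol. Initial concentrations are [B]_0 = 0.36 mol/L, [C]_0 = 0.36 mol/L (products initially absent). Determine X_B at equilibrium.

X = 0.288

Let X = conversion of B; extent ξ = 0.36·X mol/L.
Concentrations: [B] = 0.36 − 0.36X; [C] = 0.36 − 0.36X; [D] = 0.36X.
Kc = [D] / ([B] [C]).
This equals 1.58 at X = 0.288 (the root in 0 < X < 1).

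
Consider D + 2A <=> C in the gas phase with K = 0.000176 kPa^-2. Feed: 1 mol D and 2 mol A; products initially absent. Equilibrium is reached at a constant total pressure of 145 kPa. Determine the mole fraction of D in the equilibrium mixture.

Let X = conversion of D (basis 1 mol D); extent of reaction ξ = X.
Moles: n_D = 1 − X; n_A = 2 − 2X; n_C = X.
Summing: n_T = 3 − 2X.
With p_i = (n_i/n_T)P, K = p_C / (p_D p_A^2).
Substituting and setting equal to 0.000176 kPa^-2 gives a polynomial in X; the root in (0,1) is X = 0.487.
Then n_D = 0.513, n_T = 2.03, so y_D = 0.253.

y_D = 0.253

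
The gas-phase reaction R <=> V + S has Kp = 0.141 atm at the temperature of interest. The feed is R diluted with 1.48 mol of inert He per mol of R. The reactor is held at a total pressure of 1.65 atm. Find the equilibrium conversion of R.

X = 0.387

Let X = conversion of R (basis 1 mol R); extent of reaction ξ = X.
Mole table: n_R = 1 − X; n_V = X; n_S = X; n_I = 1.48 (inert).
n_T = Σnᵢ = 2.48 + X.
With p_i = (n_i/n_T)P, Kp = p_V p_S / (p_R).
This yields a degree-2 equation in X; solving on (0,1), X = 0.387.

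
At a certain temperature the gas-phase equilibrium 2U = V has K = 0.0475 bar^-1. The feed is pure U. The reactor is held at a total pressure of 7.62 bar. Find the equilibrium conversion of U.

Let X = conversion of U (basis 1 mol U); extent of reaction ξ = 0.5X.
Moles: n_U = 1 − X; n_V = 0.5X.
Summing: n_T = 1 − 0.5X.
y_i = n_i/n_T, p_i = y_i·P. K = p_V / (p_U^2).
This yields a degree-2 equation in X; solving on (0,1), X = 0.361.

X = 0.361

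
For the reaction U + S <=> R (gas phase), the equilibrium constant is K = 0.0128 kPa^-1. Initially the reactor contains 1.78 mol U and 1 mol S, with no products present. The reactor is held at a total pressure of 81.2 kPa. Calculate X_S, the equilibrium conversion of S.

Let X = conversion of S (basis 1 mol S); extent of reaction ξ = X.
Mole table: n_U = 1.78 − X; n_S = 1 − X; n_R = X.
Total moles n_T = 2.78 − X.
Mole fractions y_i = n_i/n_T; K = p_R / (p_U p_S) with p_i = y_i·P.
Substituting and setting equal to 0.0128 kPa^-1 gives a polynomial in X; the root in (0,1) is X = 0.378.

X = 0.378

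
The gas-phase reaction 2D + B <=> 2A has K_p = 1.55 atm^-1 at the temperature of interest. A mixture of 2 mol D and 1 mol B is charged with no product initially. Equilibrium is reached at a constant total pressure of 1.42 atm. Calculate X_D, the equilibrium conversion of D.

Basis: 2 mol D initially; let X = conversion of D. Extent ξ = X.
At extent ξ: n_D = 2 − 2X; n_B = 1 − X; n_A = 2X.
n_T = Σnᵢ = 3 − X.
With p_i = (n_i/n_T)P, K_p = p_A^2 / (p_D^2 p_B).
This yields a degree-3 equation in X; solving on (0,1), X = 0.414.

X = 0.414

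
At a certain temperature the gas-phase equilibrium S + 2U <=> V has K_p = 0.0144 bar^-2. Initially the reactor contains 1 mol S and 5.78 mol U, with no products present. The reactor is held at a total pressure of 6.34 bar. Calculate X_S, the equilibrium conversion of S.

Let X = conversion of S (basis 1 mol S); extent of reaction ξ = X.
At extent ξ: n_S = 1 − X; n_U = 5.78 − 2X; n_V = X.
Total moles n_T = 6.78 − 2X.
y_i = n_i/n_T, p_i = y_i·P. K_p = p_V / (p_S p_U^2).
This yields a degree-3 equation in X; solving on (0,1), X = 0.289.

X = 0.289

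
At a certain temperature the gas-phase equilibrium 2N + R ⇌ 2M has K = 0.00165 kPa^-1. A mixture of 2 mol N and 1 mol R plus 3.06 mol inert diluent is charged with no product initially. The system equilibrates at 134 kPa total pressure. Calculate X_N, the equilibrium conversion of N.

X = 0.151

Take 2 mol N as basis and let X be its fractional conversion, so ξ = X.
Mole table: n_N = 2 − 2X; n_R = 1 − X; n_M = 2X; n_I = 3.06 (inert).
n_T = Σnᵢ = 6.06 − X.
y_i = n_i/n_T, p_i = y_i·P. K = p_M^2 / (p_N^2 p_R).
Substituting and setting equal to 0.00165 kPa^-1 gives a polynomial in X; the root in (0,1) is X = 0.151.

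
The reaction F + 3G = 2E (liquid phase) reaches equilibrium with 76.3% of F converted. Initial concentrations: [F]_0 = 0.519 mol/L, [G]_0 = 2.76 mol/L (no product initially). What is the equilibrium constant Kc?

Let X = conversion of F.
Concentrations: [F] = 0.519 − 0.519X; [G] = 2.76 − 1.56X; [E] = 1.04X.
At X = 0.763: [F] = 0.123, [G] = 1.57, [E] = 0.792.
Kc = [E]^2 / ([F] [G]^3) = 1.31 (mol/L)^-2.

Kc = 1.31 (mol/L)^-2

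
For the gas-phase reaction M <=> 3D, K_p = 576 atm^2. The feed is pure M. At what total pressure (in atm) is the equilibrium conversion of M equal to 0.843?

Take 1 mol M as basis and let X be its fractional conversion, so ξ = X.
Species balance: n_M = 1 − X; n_D = 3X.
n_T = Σnᵢ = 1 + 2X.
K_p = p_D^3 / (p_M) with p_i = (n_i/n_T)·P.
At X = 0.843: the mole-fraction product g(X) = Π y_i^ν_i = 14.28. Since K_p = g(X)·P^{2}, P = (K_p/g)^(1/2) = (576/14.28)^(1/2) = 6.35 atm.

P = 6.35 atm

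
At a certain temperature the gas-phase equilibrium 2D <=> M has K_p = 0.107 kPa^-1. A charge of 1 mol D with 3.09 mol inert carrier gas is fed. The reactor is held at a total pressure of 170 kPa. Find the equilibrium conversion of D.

Take 1 mol D as basis and let X be its fractional conversion, so ξ = 0.5X.
At extent ξ: n_D = 1 − X; n_M = 0.5X; n_I = 3.09 (inert).
Summing: n_T = 4.09 − 0.5X.
Mole fractions y_i = n_i/n_T; K_p = p_M / (p_D^2) with p_i = y_i·P.
Equating to 0.107 kPa^-1 and solving on 0 < X < 1: X = 0.727.

X = 0.727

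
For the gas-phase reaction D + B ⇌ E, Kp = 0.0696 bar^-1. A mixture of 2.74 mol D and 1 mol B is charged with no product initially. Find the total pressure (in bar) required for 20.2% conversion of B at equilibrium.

P = 5.07 bar

Let X = conversion of B (basis 1 mol B); extent of reaction ξ = X.
At extent ξ: n_D = 2.74 − X; n_B = 1 − X; n_E = X.
n_T = Σnᵢ = 3.74 − X.
Kp = p_E / (p_D p_B) with p_i = (n_i/n_T)·P.
At X = 0.202: the mole-fraction product g(X) = Π y_i^ν_i = 0.3529. Since Kp = g(X)·P^{-1}, P = (g/Kp)^(1/1) = (0.3529/0.0696)^(1/1) = 5.07 bar.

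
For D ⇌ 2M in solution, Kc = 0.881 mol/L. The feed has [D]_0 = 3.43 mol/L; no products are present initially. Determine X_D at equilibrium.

Let X = conversion of D; extent ξ = 3.43·X mol/L.
Concentrations: [D] = 3.43 − 3.43X; [M] = 6.86X.
Kc = [M]^2 / ([D]).
Equating to 0.881 mol/L: the physical root is X = 0.223.

X = 0.223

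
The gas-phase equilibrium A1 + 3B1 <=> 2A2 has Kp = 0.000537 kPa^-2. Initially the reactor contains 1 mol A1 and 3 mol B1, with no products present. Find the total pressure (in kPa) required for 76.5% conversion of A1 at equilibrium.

P = 568 kPa

Basis: 1 mol A1 initially; let X = conversion of A1. Extent ξ = X.
Moles: n_A1 = 1 − X; n_B1 = 3 − 3X; n_A2 = 2X.
Total moles n_T = 4 − 2X.
Kp = p_A2^2 / (p_A1 p_B1^3) with p_i = (n_i/n_T)·P.
At X = 0.765: the mole-fraction product g(X) = Π y_i^ν_i = 173.4. Since Kp = g(X)·P^{-2}, P = (g/Kp)^(1/2) = (173.4/0.000537)^(1/2) = 568 kPa.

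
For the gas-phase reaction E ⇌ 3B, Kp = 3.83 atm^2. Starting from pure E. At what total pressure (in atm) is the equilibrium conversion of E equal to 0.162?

P = 7 atm

Take 1 mol E as basis and let X be its fractional conversion, so ξ = X.
Moles: n_E = 1 − X; n_B = 3X.
Total moles n_T = 1 + 2X.
Kp = p_B^3 / (p_E) with p_i = (n_i/n_T)·P.
At X = 0.162: the mole-fraction product g(X) = Π y_i^ν_i = 0.07814. Since Kp = g(X)·P^{2}, P = (Kp/g)^(1/2) = (3.83/0.07814)^(1/2) = 7 atm.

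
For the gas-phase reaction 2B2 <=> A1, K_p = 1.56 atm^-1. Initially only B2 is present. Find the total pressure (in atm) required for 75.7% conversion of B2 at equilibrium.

P = 2.55 atm

Let X = conversion of B2 (basis 1 mol B2); extent of reaction ξ = 0.5X.
At extent ξ: n_B2 = 1 − X; n_A1 = 0.5X.
Total moles n_T = 1 − 0.5X.
K_p = p_A1 / (p_B2^2) with p_i = (n_i/n_T)·P.
At X = 0.757: the mole-fraction product g(X) = Π y_i^ν_i = 3.984. Since K_p = g(X)·P^{-1}, P = (g/K_p)^(1/1) = (3.984/1.56)^(1/1) = 2.55 atm.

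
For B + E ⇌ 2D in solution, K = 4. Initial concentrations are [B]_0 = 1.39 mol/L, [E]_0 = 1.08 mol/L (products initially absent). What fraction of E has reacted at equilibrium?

Let X = conversion of E; extent ξ = 1.08·X mol/L.
Concentrations: [B] = 1.39 − 1.08X; [E] = 1.08 − 1.08X; [D] = 2.16X.
K = [D]^2 / ([B] [E]).
Solving K = 4 for X ∈ (0,1): X = 0.563.

X = 0.563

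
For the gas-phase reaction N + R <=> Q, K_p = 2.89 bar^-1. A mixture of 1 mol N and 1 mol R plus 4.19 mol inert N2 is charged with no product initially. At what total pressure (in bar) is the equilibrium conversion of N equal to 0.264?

P = 0.999 bar

Basis: 1 mol N initially; let X = conversion of N. Extent ξ = X.
Species balance: n_N = 1 − X; n_R = 1 − X; n_Q = X; n_I = 4.19 (inert).
n_T = Σnᵢ = 6.19 − X.
K_p = p_Q / (p_N p_R) with p_i = (n_i/n_T)·P.
At X = 0.264: the mole-fraction product g(X) = Π y_i^ν_i = 2.888. Since K_p = g(X)·P^{-1}, P = (g/K_p)^(1/1) = (2.888/2.89)^(1/1) = 0.999 bar.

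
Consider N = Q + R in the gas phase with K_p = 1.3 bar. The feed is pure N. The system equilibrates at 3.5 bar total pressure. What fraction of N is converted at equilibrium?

Basis: 1 mol N initially; let X = conversion of N. Extent ξ = X.
At extent ξ: n_N = 1 − X; n_Q = X; n_R = X.
Summing: n_T = 1 + X.
y_i = n_i/n_T, p_i = y_i·P. K_p = p_Q p_R / (p_N).
Equating to 1.3 bar and solving on 0 < X < 1: X = 0.520.

X = 0.520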